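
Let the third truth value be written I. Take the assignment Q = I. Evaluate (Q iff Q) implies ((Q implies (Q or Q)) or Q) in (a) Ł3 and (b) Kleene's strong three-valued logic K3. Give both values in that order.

T; I

In Ł3: Q iff Q = I iff I = T  [1 − |½−½|]
Q or Q = I or I = I
Q implies (Q or Q) = I implies I = T
(Q implies (Q or Q)) or Q = T or I = T
(Q iff Q) implies ((Q implies (Q or Q)) or Q) = T implies T = T
In Kleene's strong three-valued logic K3: Q iff Q = I iff I = I
Q or Q = I or I = I
Q implies (Q or Q) = I implies I = I  [not I or I]
(Q implies (Q or Q)) or Q = I or I = I
(Q iff Q) implies ((Q implies (Q or Q)) or Q) = I implies I = I
They differ because Ł3 and Kleene's strong three-valued logic K3 treat I differently under implication.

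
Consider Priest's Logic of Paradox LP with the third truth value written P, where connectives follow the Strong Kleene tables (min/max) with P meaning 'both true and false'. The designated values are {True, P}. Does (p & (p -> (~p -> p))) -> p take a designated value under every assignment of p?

Every assignment of p over {True, P, False} gives a value in {True, P}.
In particular, with p=P: (p & (p -> (~p -> p))) -> p = P.

Yes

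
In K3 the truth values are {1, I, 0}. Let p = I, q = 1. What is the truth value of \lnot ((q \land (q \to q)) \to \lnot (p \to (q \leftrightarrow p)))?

I

q \to q = 1 \to 1 = 1
q \land (q \to q) = 1 \land 1 = 1
q \leftrightarrow p = 1 \leftrightarrow I = I
p \to (q \leftrightarrow p) = I \to I = I
\lnot (p \to (q \leftrightarrow p)) = \lnot I = I
(q \land (q \to q)) \to \lnot (p \to (q \leftrightarrow p)) = 1 \to I = I
\lnot ((q \land (q \to q)) \to \lnot (p \to (q \leftrightarrow p))) = \lnot I = I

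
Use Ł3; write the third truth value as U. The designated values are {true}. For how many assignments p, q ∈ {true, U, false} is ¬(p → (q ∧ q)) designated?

1

Designated under: (p=true, q=false).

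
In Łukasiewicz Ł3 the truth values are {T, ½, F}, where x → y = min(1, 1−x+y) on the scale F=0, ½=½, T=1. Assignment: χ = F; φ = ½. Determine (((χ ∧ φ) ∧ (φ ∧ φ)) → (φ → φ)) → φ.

χ ∧ φ = F ∧ ½ = F
φ ∧ φ = ½ ∧ ½ = ½
(χ ∧ φ) ∧ (φ ∧ φ) = F ∧ ½ = F
φ → φ = ½ → ½ = T
((χ ∧ φ) ∧ (φ ∧ φ)) → (φ → φ) = F → T = T
(((χ ∧ φ) ∧ (φ ∧ φ)) → (φ → φ)) → φ = T → ½ = ½

½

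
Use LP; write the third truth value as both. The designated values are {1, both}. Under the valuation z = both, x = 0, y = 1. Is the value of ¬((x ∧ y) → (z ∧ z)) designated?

No

x ∧ y = 0 ∧ 1 = 0
z ∧ z = both ∧ both = both
(x ∧ y) → (z ∧ z) = 0 → both = 1  [¬0 ∨ both]
¬((x ∧ y) → (z ∧ z)) = ¬1 = 0
0 ∉ {1, both}.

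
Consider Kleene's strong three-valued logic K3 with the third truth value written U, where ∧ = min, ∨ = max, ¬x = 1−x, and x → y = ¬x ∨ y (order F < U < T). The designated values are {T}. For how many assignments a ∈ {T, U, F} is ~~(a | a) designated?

1

a=T: T ✓
a=U: U ·
a=F: F ·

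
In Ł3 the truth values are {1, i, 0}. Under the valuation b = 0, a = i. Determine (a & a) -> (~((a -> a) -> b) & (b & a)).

i

a & a = i & i = i
a -> a = i -> i = 1  [min(1, 1−½+½)]
(a -> a) -> b = 1 -> 0 = 0
~((a -> a) -> b) = ~0 = 1
b & a = 0 & i = 0
~((a -> a) -> b) & (b & a) = 1 & 0 = 0
(a & a) -> (~((a -> a) -> b) & (b & a)) = i -> 0 = i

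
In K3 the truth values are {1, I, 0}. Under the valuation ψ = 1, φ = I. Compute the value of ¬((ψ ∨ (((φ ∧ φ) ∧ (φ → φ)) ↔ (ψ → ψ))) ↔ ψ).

0

φ ∧ φ = I ∧ I = I
φ → φ = I → I = I
(φ ∧ φ) ∧ (φ → φ) = I ∧ I = I
ψ → ψ = 1 → 1 = 1
((φ ∧ φ) ∧ (φ → φ)) ↔ (ψ → ψ) = I ↔ 1 = I
ψ ∨ (((φ ∧ φ) ∧ (φ → φ)) ↔ (ψ → ψ)) = 1 ∨ I = 1
(ψ ∨ (((φ ∧ φ) ∧ (φ → φ)) ↔ (ψ → ψ))) ↔ ψ = 1 ↔ 1 = 1
¬((ψ ∨ (((φ ∧ φ) ∧ (φ → φ)) ↔ (ψ → ψ))) ↔ ψ) = ¬1 = 0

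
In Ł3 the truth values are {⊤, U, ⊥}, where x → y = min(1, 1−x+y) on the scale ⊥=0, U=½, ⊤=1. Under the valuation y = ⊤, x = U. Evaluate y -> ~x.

U

~x = ~U = U
y -> ~x = ⊤ -> U = U  [min(1, 1−1+½)]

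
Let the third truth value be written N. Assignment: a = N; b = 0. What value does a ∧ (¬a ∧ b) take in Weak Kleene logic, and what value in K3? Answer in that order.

N; 0

In Weak Kleene logic: ¬a = ¬N = N
¬a ∧ b = N ∧ 0 = N
a ∧ (¬a ∧ b) = N ∧ N = N
In K3: ¬a = ¬N = N
¬a ∧ b = N ∧ 0 = 0
a ∧ (¬a ∧ b) = N ∧ 0 = 0
They differ because Weak Kleene logic and K3 treat N differently under the binary connectives.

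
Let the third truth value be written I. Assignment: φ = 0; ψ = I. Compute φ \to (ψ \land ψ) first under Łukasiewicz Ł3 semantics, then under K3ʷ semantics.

1; I

In Łukasiewicz Ł3: ψ \land ψ = I \land I = I
φ \to (ψ \land ψ) = 0 \to I = 1  [min(1, 1−0+½)]
In K3ʷ: ψ \land ψ = I \land I = I
φ \to (ψ \land ψ) = 0 \to I = I  [any arg is the third value ⇒ result is the third value]
They differ because Łukasiewicz Ł3 and K3ʷ treat I differently under the binary connectives.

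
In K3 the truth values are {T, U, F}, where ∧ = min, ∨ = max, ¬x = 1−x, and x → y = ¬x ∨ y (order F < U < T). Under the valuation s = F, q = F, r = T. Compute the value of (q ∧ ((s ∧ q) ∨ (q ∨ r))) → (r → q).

s ∧ q = F ∧ F = F
q ∨ r = F ∨ T = T
(s ∧ q) ∨ (q ∨ r) = F ∨ T = T
q ∧ ((s ∧ q) ∨ (q ∨ r)) = F ∧ T = F
r → q = T → F = F
(q ∧ ((s ∧ q) ∨ (q ∨ r))) → (r → q) = F → F = T

T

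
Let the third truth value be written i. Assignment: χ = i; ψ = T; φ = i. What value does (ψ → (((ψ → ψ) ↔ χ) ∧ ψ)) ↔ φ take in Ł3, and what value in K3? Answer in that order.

T; i

In Ł3: ψ → ψ = T → T = T
(ψ → ψ) ↔ χ = T ↔ i = i  [1 − |1−½|]
((ψ → ψ) ↔ χ) ∧ ψ = i ∧ T = i
ψ → (((ψ → ψ) ↔ χ) ∧ ψ) = T → i = i
(ψ → (((ψ → ψ) ↔ χ) ∧ ψ)) ↔ φ = i ↔ i = T
In K3: ψ → ψ = T → T = T
(ψ → ψ) ↔ χ = T ↔ i = i
((ψ → ψ) ↔ χ) ∧ ψ = i ∧ T = i
ψ → (((ψ → ψ) ↔ χ) ∧ ψ) = T → i = i
(ψ → (((ψ → ψ) ↔ χ) ∧ ψ)) ↔ φ = i ↔ i = i
They differ because Ł3 and K3 treat i differently under implication.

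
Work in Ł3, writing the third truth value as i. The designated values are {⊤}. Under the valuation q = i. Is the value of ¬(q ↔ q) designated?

No

q ↔ q = i ↔ i = ⊤
¬(q ↔ q) = ¬⊤ = ⊥
⊥ ∉ {⊤}.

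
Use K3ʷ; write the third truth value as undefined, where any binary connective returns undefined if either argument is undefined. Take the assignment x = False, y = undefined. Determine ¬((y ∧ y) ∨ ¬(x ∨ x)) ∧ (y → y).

y ∧ y = undefined ∧ undefined = undefined
x ∨ x = False ∨ False = False
¬(x ∨ x) = ¬False = True
(y ∧ y) ∨ ¬(x ∨ x) = undefined ∨ True = undefined
¬((y ∧ y) ∨ ¬(x ∨ x)) = ¬undefined = undefined
y → y = undefined → undefined = undefined  [any arg is the third value ⇒ result is the third value]
¬((y ∧ y) ∨ ¬(x ∨ x)) ∧ (y → y) = undefined ∧ undefined = undefined

undefined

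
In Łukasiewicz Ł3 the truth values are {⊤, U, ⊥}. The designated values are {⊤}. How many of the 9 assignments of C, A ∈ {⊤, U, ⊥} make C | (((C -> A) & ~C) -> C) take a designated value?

Of the 9 assignments, 6 give a value in {⊤}.

6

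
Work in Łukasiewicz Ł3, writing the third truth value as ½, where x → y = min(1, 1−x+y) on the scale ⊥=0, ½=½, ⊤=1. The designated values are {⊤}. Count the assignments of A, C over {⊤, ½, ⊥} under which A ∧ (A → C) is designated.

1

Designated under: (A=⊤, C=⊤).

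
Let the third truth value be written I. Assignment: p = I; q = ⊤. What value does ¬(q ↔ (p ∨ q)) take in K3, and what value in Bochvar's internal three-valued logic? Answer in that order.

⊥; I

In K3: p ∨ q = I ∨ ⊤ = ⊤
q ↔ (p ∨ q) = ⊤ ↔ ⊤ = ⊤
¬(q ↔ (p ∨ q)) = ¬⊤ = ⊥
In Bochvar's internal three-valued logic: p ∨ q = I ∨ ⊤ = I
q ↔ (p ∨ q) = ⊤ ↔ I = I
¬(q ↔ (p ∨ q)) = ¬I = I
They differ because K3 and Bochvar's internal three-valued logic treat I differently under the binary connectives.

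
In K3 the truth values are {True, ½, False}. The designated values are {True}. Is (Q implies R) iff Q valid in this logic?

No

Countermodel: Q=True, R=½ gives ½, which is not designated.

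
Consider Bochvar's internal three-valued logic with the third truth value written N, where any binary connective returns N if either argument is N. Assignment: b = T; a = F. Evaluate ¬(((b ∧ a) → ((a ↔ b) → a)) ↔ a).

b ∧ a = T ∧ F = F
a ↔ b = F ↔ T = F
(a ↔ b) → a = F → F = T
(b ∧ a) → ((a ↔ b) → a) = F → T = T
((b ∧ a) → ((a ↔ b) → a)) ↔ a = T ↔ F = F
¬(((b ∧ a) → ((a ↔ b) → a)) ↔ a) = ¬F = T

T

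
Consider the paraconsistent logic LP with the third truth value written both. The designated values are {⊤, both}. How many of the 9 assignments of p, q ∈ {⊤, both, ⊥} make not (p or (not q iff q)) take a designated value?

6

Of the 9 assignments, 6 give a value in {⊤, both}.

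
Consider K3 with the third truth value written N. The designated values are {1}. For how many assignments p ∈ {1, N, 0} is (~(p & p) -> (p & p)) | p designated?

p=1: 1 ✓
p=N: N ·
p=0: 0 ·

1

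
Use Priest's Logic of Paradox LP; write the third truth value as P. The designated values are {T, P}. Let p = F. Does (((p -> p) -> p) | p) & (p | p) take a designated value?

No

p -> p = F -> F = T
(p -> p) -> p = T -> F = F
((p -> p) -> p) | p = F | F = F
p | p = F | F = F
(((p -> p) -> p) | p) & (p | p) = F & F = F
F ∉ {T, P}.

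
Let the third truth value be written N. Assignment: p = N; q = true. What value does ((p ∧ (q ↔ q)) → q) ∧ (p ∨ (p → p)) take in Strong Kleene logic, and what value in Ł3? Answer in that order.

In Strong Kleene logic: q ↔ q = true ↔ true = true
p ∧ (q ↔ q) = N ∧ true = N
(p ∧ (q ↔ q)) → q = N → true = true  [¬N ∨ true]
p → p = N → N = N
p ∨ (p → p) = N ∨ N = N
((p ∧ (q ↔ q)) → q) ∧ (p ∨ (p → p)) = true ∧ N = N
In Ł3: q ↔ q = true ↔ true = true
p ∧ (q ↔ q) = N ∧ true = N
(p ∧ (q ↔ q)) → q = N → true = true  [min(1, 1−½+1)]
p → p = N → N = true
p ∨ (p → p) = N ∨ true = true
((p ∧ (q ↔ q)) → q) ∧ (p ∨ (p → p)) = true ∧ true = true
They differ because Strong Kleene logic and Ł3 treat N differently under implication.

N; true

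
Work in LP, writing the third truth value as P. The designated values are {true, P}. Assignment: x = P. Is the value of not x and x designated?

not x = not P = P
not x and x = P and P = P
P ∈ {true, P}.

Yes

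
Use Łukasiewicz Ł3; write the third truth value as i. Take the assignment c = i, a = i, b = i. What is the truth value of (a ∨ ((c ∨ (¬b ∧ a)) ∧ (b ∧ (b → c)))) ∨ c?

¬b = ¬i = i
¬b ∧ a = i ∧ i = i
c ∨ (¬b ∧ a) = i ∨ i = i
b → c = i → i = 1  [min(1, 1−½+½)]
b ∧ (b → c) = i ∧ 1 = i
(c ∨ (¬b ∧ a)) ∧ (b ∧ (b → c)) = i ∧ i = i
a ∨ ((c ∨ (¬b ∧ a)) ∧ (b ∧ (b → c))) = i ∨ i = i
(a ∨ ((c ∨ (¬b ∧ a)) ∧ (b ∧ (b → c)))) ∨ c = i ∨ i = i

i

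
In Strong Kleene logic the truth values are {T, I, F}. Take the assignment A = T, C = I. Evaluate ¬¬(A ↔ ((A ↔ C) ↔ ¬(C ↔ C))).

A ↔ C = T ↔ I = I
C ↔ C = I ↔ I = I
¬(C ↔ C) = ¬I = I
(A ↔ C) ↔ ¬(C ↔ C) = I ↔ I = I
A ↔ ((A ↔ C) ↔ ¬(C ↔ C)) = T ↔ I = I
¬(A ↔ ((A ↔ C) ↔ ¬(C ↔ C))) = ¬I = I
¬¬(A ↔ ((A ↔ C) ↔ ¬(C ↔ C))) = ¬I = I

I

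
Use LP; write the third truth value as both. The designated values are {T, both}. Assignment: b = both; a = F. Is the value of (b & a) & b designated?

b & a = both & F = F
(b & a) & b = F & both = F
F ∉ {T, both}.

No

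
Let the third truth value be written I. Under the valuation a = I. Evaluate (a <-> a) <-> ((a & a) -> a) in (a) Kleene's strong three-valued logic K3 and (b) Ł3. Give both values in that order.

In Kleene's strong three-valued logic K3: a <-> a = I <-> I = I
a & a = I & I = I
(a & a) -> a = I -> I = I  [~I | I]
(a <-> a) <-> ((a & a) -> a) = I <-> I = I
In Ł3: a <-> a = I <-> I = true
a & a = I & I = I
(a & a) -> a = I -> I = true
(a <-> a) <-> ((a & a) -> a) = true <-> true = true
They differ because Kleene's strong three-valued logic K3 and Ł3 treat I differently under implication.

I; true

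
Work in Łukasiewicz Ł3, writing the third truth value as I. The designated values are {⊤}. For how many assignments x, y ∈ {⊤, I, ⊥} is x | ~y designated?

5

Of the 9 assignments, 5 give a value in {⊤}.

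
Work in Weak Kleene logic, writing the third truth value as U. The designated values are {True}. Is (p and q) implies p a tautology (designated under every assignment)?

No

Countermodel: p=True, q=U gives U, which is not designated.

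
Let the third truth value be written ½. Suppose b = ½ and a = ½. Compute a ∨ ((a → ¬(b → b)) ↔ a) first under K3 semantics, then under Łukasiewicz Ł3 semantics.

½; T

In K3: b → b = ½ → ½ = ½  [¬½ ∨ ½]
¬(b → b) = ¬½ = ½
a → ¬(b → b) = ½ → ½ = ½
(a → ¬(b → b)) ↔ a = ½ ↔ ½ = ½
a ∨ ((a → ¬(b → b)) ↔ a) = ½ ∨ ½ = ½
In Łukasiewicz Ł3: b → b = ½ → ½ = T  [min(1, 1−½+½)]
¬(b → b) = ¬T = F
a → ¬(b → b) = ½ → F = ½
(a → ¬(b → b)) ↔ a = ½ ↔ ½ = T
a ∨ ((a → ¬(b → b)) ↔ a) = ½ ∨ T = T
They differ because K3 and Łukasiewicz Ł3 treat ½ differently under implication.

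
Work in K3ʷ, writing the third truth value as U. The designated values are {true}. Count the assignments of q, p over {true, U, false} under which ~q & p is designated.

1

Designated under: (q=false, p=true).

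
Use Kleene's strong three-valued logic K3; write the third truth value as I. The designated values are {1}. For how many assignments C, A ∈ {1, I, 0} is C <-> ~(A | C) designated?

Designated under: (C=0, A=1).

1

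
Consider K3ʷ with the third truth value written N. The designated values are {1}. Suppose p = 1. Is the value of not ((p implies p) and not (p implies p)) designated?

p implies p = 1 implies 1 = 1
p implies p = 1 implies 1 = 1
not (p implies p) = not 1 = 0
(p implies p) and not (p implies p) = 1 and 0 = 0
not ((p implies p) and not (p implies p)) = not 0 = 1
1 ∈ {1}.

Yes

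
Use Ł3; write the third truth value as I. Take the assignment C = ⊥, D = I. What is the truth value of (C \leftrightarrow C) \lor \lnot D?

C \leftrightarrow C = ⊥ \leftrightarrow ⊥ = ⊤
\lnot D = \lnot I = I
(C \leftrightarrow C) \lor \lnot D = ⊤ \lor I = ⊤

⊤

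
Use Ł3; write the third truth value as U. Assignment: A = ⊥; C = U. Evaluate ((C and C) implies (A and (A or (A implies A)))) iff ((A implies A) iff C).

⊤

C and C = U and U = U
A implies A = ⊥ implies ⊥ = ⊤
A or (A implies A) = ⊥ or ⊤ = ⊤
A and (A or (A implies A)) = ⊥ and ⊤ = ⊥
(C and C) implies (A and (A or (A implies A))) = U implies ⊥ = U  [min(1, 1−½+0)]
A implies A = ⊥ implies ⊥ = ⊤
(A implies A) iff C = ⊤ iff U = U
((C and C) implies (A and (A or (A implies A)))) iff ((A implies A) iff C) = U iff U = ⊤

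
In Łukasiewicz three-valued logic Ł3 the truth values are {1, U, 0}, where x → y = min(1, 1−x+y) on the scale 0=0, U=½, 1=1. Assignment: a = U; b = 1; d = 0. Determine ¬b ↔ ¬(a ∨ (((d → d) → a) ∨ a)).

U

¬b = ¬1 = 0
d → d = 0 → 0 = 1
(d → d) → a = 1 → U = U  [min(1, 1−1+½)]
((d → d) → a) ∨ a = U ∨ U = U
a ∨ (((d → d) → a) ∨ a) = U ∨ U = U
¬(a ∨ (((d → d) → a) ∨ a)) = ¬U = U
¬b ↔ ¬(a ∨ (((d → d) → a) ∨ a)) = 0 ↔ U = U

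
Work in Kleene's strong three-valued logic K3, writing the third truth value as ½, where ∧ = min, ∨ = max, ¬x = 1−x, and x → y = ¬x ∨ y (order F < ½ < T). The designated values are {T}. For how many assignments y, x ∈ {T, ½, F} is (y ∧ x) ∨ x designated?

Designated under: (y=T, x=T); (y=½, x=T); (y=F, x=T).

3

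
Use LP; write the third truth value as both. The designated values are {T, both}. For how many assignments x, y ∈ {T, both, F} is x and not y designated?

4

Designated under: (x=T, y=both); (x=T, y=F); (x=both, y=both); (x=both, y=F).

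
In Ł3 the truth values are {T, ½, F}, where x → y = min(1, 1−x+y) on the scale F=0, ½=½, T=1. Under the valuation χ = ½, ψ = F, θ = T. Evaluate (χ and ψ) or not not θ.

χ and ψ = ½ and F = F
not θ = not T = F
not not θ = not F = T
(χ and ψ) or not not θ = F or T = T

T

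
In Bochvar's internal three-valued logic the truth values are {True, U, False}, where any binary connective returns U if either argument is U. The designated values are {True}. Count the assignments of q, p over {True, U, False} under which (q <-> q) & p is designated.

Designated under: (q=True, p=True); (q=False, p=True).

2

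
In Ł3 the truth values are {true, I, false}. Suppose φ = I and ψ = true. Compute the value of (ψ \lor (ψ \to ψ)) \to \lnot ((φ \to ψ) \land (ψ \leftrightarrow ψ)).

false

ψ \to ψ = true \to true = true
ψ \lor (ψ \to ψ) = true \lor true = true
φ \to ψ = I \to true = true  [min(1, 1−½+1)]
ψ \leftrightarrow ψ = true \leftrightarrow true = true
(φ \to ψ) \land (ψ \leftrightarrow ψ) = true \land true = true
\lnot ((φ \to ψ) \land (ψ \leftrightarrow ψ)) = \lnot true = false
(ψ \lor (ψ \to ψ)) \to \lnot ((φ \to ψ) \land (ψ \leftrightarrow ψ)) = true \to false = false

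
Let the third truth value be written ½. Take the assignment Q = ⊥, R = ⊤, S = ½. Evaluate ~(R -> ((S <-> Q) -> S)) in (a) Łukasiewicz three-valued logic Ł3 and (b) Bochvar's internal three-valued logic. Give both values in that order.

In Łukasiewicz three-valued logic Ł3: S <-> Q = ½ <-> ⊥ = ½  [1 − |½−0|]
(S <-> Q) -> S = ½ -> ½ = ⊤
R -> ((S <-> Q) -> S) = ⊤ -> ⊤ = ⊤
~(R -> ((S <-> Q) -> S)) = ~⊤ = ⊥
In Bochvar's internal three-valued logic: S <-> Q = ½ <-> ⊥ = ½
(S <-> Q) -> S = ½ -> ½ = ½  [any arg is the third value ⇒ result is the third value]
R -> ((S <-> Q) -> S) = ⊤ -> ½ = ½
~(R -> ((S <-> Q) -> S)) = ~½ = ½
They differ because Łukasiewicz three-valued logic Ł3 and Bochvar's internal three-valued logic treat ½ differently under the binary connectives.

⊥; ½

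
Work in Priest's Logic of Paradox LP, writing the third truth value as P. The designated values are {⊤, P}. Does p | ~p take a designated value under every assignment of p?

Yes

Every assignment of p over {⊤, P, ⊥} gives a value in {⊤, P}.
In particular, with p=P: p | ~p = P.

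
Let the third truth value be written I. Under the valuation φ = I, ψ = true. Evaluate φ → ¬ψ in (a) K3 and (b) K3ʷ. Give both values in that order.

I; I

In K3: ¬ψ = ¬true = false
φ → ¬ψ = I → false = I  [¬I ∨ false]
In K3ʷ: ¬ψ = ¬true = false
φ → ¬ψ = I → false = I  [any arg is the third value ⇒ result is the third value]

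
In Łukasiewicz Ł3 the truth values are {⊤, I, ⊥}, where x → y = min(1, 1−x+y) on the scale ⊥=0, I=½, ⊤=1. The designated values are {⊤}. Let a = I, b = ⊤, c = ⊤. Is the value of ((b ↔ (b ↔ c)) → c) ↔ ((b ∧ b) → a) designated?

No

b ↔ c = ⊤ ↔ ⊤ = ⊤
b ↔ (b ↔ c) = ⊤ ↔ ⊤ = ⊤
(b ↔ (b ↔ c)) → c = ⊤ → ⊤ = ⊤
b ∧ b = ⊤ ∧ ⊤ = ⊤
(b ∧ b) → a = ⊤ → I = I  [min(1, 1−1+½)]
((b ↔ (b ↔ c)) → c) ↔ ((b ∧ b) → a) = ⊤ ↔ I = I
I ∉ {⊤}.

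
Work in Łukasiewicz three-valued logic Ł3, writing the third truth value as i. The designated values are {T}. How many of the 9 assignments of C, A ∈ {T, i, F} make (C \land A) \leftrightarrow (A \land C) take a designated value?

Of the 9 assignments, 9 give a value in {T}.

9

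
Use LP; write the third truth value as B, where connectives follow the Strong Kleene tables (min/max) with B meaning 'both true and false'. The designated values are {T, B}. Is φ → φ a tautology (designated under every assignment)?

Every assignment of φ over {T, B, F} gives a value in {T, B}.
In particular, with φ=B: φ → φ = B.

Yes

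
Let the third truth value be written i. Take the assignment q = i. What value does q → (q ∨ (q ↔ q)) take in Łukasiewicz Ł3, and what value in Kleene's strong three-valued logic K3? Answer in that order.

T; i

In Łukasiewicz Ł3: q ↔ q = i ↔ i = T  [1 − |½−½|]
q ∨ (q ↔ q) = i ∨ T = T
q → (q ∨ (q ↔ q)) = i → T = T
In Kleene's strong three-valued logic K3: q ↔ q = i ↔ i = i
q ∨ (q ↔ q) = i ∨ i = i
q → (q ∨ (q ↔ q)) = i → i = i  [¬i ∨ i]
They differ because Łukasiewicz Ł3 and Kleene's strong three-valued logic K3 treat i differently under implication.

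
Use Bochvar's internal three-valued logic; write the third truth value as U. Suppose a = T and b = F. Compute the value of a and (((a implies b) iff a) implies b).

a implies b = T implies F = F
(a implies b) iff a = F iff T = F
((a implies b) iff a) implies b = F implies F = T
a and (((a implies b) iff a) implies b) = T and T = T

T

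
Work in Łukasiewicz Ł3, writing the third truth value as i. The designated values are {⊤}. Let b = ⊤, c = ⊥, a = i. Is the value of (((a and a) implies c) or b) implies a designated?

No

a and a = i and i = i
(a and a) implies c = i implies ⊥ = i  [min(1, 1−½+0)]
((a and a) implies c) or b = i or ⊤ = ⊤
(((a and a) implies c) or b) implies a = ⊤ implies i = i
i ∉ {⊤}.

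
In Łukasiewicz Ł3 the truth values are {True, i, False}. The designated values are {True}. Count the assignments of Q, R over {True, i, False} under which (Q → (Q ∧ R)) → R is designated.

Of the 9 assignments, 5 give a value in {True}.

5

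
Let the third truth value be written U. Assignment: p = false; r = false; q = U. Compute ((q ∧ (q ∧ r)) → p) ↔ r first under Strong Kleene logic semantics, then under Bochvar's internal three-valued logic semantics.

In Strong Kleene logic: q ∧ r = U ∧ false = false
q ∧ (q ∧ r) = U ∧ false = false
(q ∧ (q ∧ r)) → p = false → false = true
((q ∧ (q ∧ r)) → p) ↔ r = true ↔ false = false
In Bochvar's internal three-valued logic: q ∧ r = U ∧ false = U
q ∧ (q ∧ r) = U ∧ U = U
(q ∧ (q ∧ r)) → p = U → false = U  [any arg is the third value ⇒ result is the third value]
((q ∧ (q ∧ r)) → p) ↔ r = U ↔ false = U
They differ because Strong Kleene logic and Bochvar's internal three-valued logic treat U differently under the binary connectives.

false; U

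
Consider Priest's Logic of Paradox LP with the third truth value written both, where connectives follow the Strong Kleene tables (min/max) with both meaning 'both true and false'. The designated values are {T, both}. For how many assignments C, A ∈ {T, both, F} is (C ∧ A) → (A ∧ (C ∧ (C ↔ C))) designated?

Of the 9 assignments, 9 give a value in {T, both}.

9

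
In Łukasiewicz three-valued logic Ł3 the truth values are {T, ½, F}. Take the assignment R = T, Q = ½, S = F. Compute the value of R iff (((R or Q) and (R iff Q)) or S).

R or Q = T or ½ = T
R iff Q = T iff ½ = ½
(R or Q) and (R iff Q) = T and ½ = ½
((R or Q) and (R iff Q)) or S = ½ or F = ½
R iff (((R or Q) and (R iff Q)) or S) = T iff ½ = ½

½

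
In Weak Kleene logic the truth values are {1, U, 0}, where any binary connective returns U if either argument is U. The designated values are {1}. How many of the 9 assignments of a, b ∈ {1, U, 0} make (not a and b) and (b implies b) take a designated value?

1

Designated under: (a=0, b=1).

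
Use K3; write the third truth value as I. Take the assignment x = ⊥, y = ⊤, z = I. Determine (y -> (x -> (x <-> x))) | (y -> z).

x <-> x = ⊥ <-> ⊥ = ⊤
x -> (x <-> x) = ⊥ -> ⊤ = ⊤
y -> (x -> (x <-> x)) = ⊤ -> ⊤ = ⊤
y -> z = ⊤ -> I = I  [~⊤ | I]
(y -> (x -> (x <-> x))) | (y -> z) = ⊤ | I = ⊤

⊤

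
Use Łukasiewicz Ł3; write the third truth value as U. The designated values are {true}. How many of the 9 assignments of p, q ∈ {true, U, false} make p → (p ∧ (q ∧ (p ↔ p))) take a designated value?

Of the 9 assignments, 6 give a value in {true}.

6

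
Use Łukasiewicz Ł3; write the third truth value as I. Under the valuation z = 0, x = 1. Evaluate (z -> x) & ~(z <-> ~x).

0

z -> x = 0 -> 1 = 1
~x = ~1 = 0
z <-> ~x = 0 <-> 0 = 1
~(z <-> ~x) = ~1 = 0
(z -> x) & ~(z <-> ~x) = 1 & 0 = 0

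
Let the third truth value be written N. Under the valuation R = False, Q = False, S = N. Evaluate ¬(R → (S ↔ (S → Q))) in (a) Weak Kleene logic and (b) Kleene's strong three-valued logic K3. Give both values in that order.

In Weak Kleene logic: S → Q = N → False = N
S ↔ (S → Q) = N ↔ N = N
R → (S ↔ (S → Q)) = False → N = N
¬(R → (S ↔ (S → Q))) = ¬N = N
In Kleene's strong three-valued logic K3: S → Q = N → False = N
S ↔ (S → Q) = N ↔ N = N
R → (S ↔ (S → Q)) = False → N = True
¬(R → (S ↔ (S → Q))) = ¬True = False
They differ because Weak Kleene logic and Kleene's strong three-valued logic K3 treat N differently under the binary connectives.

N; False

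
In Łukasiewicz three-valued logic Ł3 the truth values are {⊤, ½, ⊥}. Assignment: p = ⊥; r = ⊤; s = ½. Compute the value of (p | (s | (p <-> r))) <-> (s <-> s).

p <-> r = ⊥ <-> ⊤ = ⊥
s | (p <-> r) = ½ | ⊥ = ½
p | (s | (p <-> r)) = ⊥ | ½ = ½
s <-> s = ½ <-> ½ = ⊤  [1 − |½−½|]
(p | (s | (p <-> r))) <-> (s <-> s) = ½ <-> ⊤ = ½

½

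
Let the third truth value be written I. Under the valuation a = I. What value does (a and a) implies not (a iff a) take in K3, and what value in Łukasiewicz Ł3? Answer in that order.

In K3: a and a = I and I = I
a iff a = I iff I = I
not (a iff a) = not I = I
(a and a) implies not (a iff a) = I implies I = I
In Łukasiewicz Ł3: a and a = I and I = I
a iff a = I iff I = True
not (a iff a) = not True = False
(a and a) implies not (a iff a) = I implies False = I

I; I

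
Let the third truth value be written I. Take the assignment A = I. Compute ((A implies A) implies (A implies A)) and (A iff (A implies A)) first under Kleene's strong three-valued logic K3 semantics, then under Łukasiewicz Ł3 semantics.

I; I

In Kleene's strong three-valued logic K3: A implies A = I implies I = I
A implies A = I implies I = I
(A implies A) implies (A implies A) = I implies I = I
A implies A = I implies I = I
A iff (A implies A) = I iff I = I
((A implies A) implies (A implies A)) and (A iff (A implies A)) = I and I = I
In Łukasiewicz Ł3: A implies A = I implies I = T
A implies A = I implies I = T
(A implies A) implies (A implies A) = T implies T = T
A implies A = I implies I = T
A iff (A implies A) = I iff T = I
((A implies A) implies (A implies A)) and (A iff (A implies A)) = T and I = I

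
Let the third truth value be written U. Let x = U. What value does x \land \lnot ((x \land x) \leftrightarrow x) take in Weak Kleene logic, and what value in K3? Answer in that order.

U; U

In Weak Kleene logic: x \land x = U \land U = U
(x \land x) \leftrightarrow x = U \leftrightarrow U = U
\lnot ((x \land x) \leftrightarrow x) = \lnot U = U
x \land \lnot ((x \land x) \leftrightarrow x) = U \land U = U
In K3: x \land x = U \land U = U
(x \land x) \leftrightarrow x = U \leftrightarrow U = U
\lnot ((x \land x) \leftrightarrow x) = \lnot U = U
x \land \lnot ((x \land x) \leftrightarrow x) = U \land U = U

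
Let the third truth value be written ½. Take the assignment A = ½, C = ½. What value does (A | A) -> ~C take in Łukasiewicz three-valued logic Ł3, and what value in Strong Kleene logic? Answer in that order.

⊤; ½

In Łukasiewicz three-valued logic Ł3: A | A = ½ | ½ = ½
~C = ~½ = ½
(A | A) -> ~C = ½ -> ½ = ⊤
In Strong Kleene logic: A | A = ½ | ½ = ½
~C = ~½ = ½
(A | A) -> ~C = ½ -> ½ = ½
They differ because Łukasiewicz three-valued logic Ł3 and Strong Kleene logic treat ½ differently under implication.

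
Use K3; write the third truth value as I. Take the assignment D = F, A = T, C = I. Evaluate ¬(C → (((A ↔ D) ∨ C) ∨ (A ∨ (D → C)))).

F

A ↔ D = T ↔ F = F
(A ↔ D) ∨ C = F ∨ I = I
D → C = F → I = T  [¬F ∨ I]
A ∨ (D → C) = T ∨ T = T
((A ↔ D) ∨ C) ∨ (A ∨ (D → C)) = I ∨ T = T
C → (((A ↔ D) ∨ C) ∨ (A ∨ (D → C))) = I → T = T
¬(C → (((A ↔ D) ∨ C) ∨ (A ∨ (D → C)))) = ¬T = F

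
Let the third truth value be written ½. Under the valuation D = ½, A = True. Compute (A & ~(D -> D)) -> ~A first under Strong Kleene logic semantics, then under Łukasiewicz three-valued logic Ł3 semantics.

In Strong Kleene logic: D -> D = ½ -> ½ = ½
~(D -> D) = ~½ = ½
A & ~(D -> D) = True & ½ = ½
~A = ~True = False
(A & ~(D -> D)) -> ~A = ½ -> False = ½
In Łukasiewicz three-valued logic Ł3: D -> D = ½ -> ½ = True
~(D -> D) = ~True = False
A & ~(D -> D) = True & False = False
~A = ~True = False
(A & ~(D -> D)) -> ~A = False -> False = True
They differ because Strong Kleene logic and Łukasiewicz three-valued logic Ł3 treat ½ differently under implication.

½; True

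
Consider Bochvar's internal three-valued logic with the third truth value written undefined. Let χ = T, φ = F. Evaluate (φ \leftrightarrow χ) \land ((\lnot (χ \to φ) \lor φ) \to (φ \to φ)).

φ \leftrightarrow χ = F \leftrightarrow T = F
χ \to φ = T \to F = F
\lnot (χ \to φ) = \lnot F = T
\lnot (χ \to φ) \lor φ = T \lor F = T
φ \to φ = F \to F = T
(\lnot (χ \to φ) \lor φ) \to (φ \to φ) = T \to T = T
(φ \leftrightarrow χ) \land ((\lnot (χ \to φ) \lor φ) \to (φ \to φ)) = F \land T = F

F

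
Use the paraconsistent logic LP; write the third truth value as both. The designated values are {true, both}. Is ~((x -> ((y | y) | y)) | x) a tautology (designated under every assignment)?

Countermodel: x=true, y=true gives false, which is not designated.

No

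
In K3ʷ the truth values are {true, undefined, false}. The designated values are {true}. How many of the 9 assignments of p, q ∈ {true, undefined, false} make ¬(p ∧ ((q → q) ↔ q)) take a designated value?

Designated under: (p=true, q=false); (p=false, q=true); (p=false, q=false).

3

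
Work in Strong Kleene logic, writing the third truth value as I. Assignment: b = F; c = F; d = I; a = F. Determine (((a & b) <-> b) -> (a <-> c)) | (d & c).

a & b = F & F = F
(a & b) <-> b = F <-> F = T
a <-> c = F <-> F = T
((a & b) <-> b) -> (a <-> c) = T -> T = T
d & c = I & F = F
(((a & b) <-> b) -> (a <-> c)) | (d & c) = T | F = T

T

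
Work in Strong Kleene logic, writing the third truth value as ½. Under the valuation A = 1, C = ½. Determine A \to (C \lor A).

C \lor A = ½ \lor 1 = 1
A \to (C \lor A) = 1 \to 1 = 1

1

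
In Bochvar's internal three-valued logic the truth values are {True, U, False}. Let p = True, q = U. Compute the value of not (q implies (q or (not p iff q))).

not p = not True = False
not p iff q = False iff U = U
q or (not p iff q) = U or U = U
q implies (q or (not p iff q)) = U implies U = U  [any arg is the third value ⇒ result is the third value]
not (q implies (q or (not p iff q))) = not U = U

U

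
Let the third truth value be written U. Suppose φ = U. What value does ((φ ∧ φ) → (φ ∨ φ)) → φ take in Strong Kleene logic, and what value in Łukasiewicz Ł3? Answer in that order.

In Strong Kleene logic: φ ∧ φ = U ∧ U = U
φ ∨ φ = U ∨ U = U
(φ ∧ φ) → (φ ∨ φ) = U → U = U  [¬U ∨ U]
((φ ∧ φ) → (φ ∨ φ)) → φ = U → U = U
In Łukasiewicz Ł3: φ ∧ φ = U ∧ U = U
φ ∨ φ = U ∨ U = U
(φ ∧ φ) → (φ ∨ φ) = U → U = ⊤  [min(1, 1−½+½)]
((φ ∧ φ) → (φ ∨ φ)) → φ = ⊤ → U = U

U; U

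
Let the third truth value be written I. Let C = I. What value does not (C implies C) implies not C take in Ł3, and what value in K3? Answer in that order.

1; I

In Ł3: C implies C = I implies I = 1  [min(1, 1−½+½)]
not (C implies C) = not 1 = 0
not C = not I = I
not (C implies C) implies not C = 0 implies I = 1
In K3: C implies C = I implies I = I  [not I or I]
not (C implies C) = not I = I
not C = not I = I
not (C implies C) implies not C = I implies I = I
They differ because Ł3 and K3 treat I differently under implication.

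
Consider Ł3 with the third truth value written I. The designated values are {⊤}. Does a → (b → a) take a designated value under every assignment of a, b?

Yes

Every assignment of a, b over {⊤, I, ⊥} gives a value in {⊤}.
In particular, with a=I, b=I: a → (b → a) = ⊤.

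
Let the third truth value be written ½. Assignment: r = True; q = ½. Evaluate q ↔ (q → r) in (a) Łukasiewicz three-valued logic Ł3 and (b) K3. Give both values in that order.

½; ½

In Łukasiewicz three-valued logic Ł3: q → r = ½ → True = True  [min(1, 1−½+1)]
q ↔ (q → r) = ½ ↔ True = ½
In K3: q → r = ½ → True = True
q ↔ (q → r) = ½ ↔ True = ½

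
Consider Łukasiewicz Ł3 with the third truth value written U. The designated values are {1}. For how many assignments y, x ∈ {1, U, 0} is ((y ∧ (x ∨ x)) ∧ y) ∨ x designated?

Designated under: (y=1, x=1); (y=U, x=1); (y=0, x=1).

3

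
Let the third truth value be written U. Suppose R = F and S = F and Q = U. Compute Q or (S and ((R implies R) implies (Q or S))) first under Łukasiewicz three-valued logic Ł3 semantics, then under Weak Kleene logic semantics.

In Łukasiewicz three-valued logic Ł3: R implies R = F implies F = T
Q or S = U or F = U
(R implies R) implies (Q or S) = T implies U = U
S and ((R implies R) implies (Q or S)) = F and U = F
Q or (S and ((R implies R) implies (Q or S))) = U or F = U
In Weak Kleene logic: R implies R = F implies F = T
Q or S = U or F = U
(R implies R) implies (Q or S) = T implies U = U
S and ((R implies R) implies (Q or S)) = F and U = U
Q or (S and ((R implies R) implies (Q or S))) = U or U = U

U; U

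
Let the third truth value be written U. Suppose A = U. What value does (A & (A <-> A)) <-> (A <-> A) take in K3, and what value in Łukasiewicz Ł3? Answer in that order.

U; U

In K3: A <-> A = U <-> U = U
A & (A <-> A) = U & U = U
A <-> A = U <-> U = U
(A & (A <-> A)) <-> (A <-> A) = U <-> U = U
In Łukasiewicz Ł3: A <-> A = U <-> U = ⊤
A & (A <-> A) = U & ⊤ = U
A <-> A = U <-> U = ⊤
(A & (A <-> A)) <-> (A <-> A) = U <-> ⊤ = U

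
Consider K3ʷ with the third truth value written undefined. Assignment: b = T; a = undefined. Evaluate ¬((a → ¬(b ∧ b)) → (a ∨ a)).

undefined

b ∧ b = T ∧ T = T
¬(b ∧ b) = ¬T = F
a → ¬(b ∧ b) = undefined → F = undefined  [any arg is the third value ⇒ result is the third value]
a ∨ a = undefined ∨ undefined = undefined
(a → ¬(b ∧ b)) → (a ∨ a) = undefined → undefined = undefined
¬((a → ¬(b ∧ b)) → (a ∨ a)) = ¬undefined = undefined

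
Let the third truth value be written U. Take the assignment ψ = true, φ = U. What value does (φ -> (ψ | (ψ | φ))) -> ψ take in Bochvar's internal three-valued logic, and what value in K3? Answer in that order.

In Bochvar's internal three-valued logic: ψ | φ = true | U = U
ψ | (ψ | φ) = true | U = U
φ -> (ψ | (ψ | φ)) = U -> U = U
(φ -> (ψ | (ψ | φ))) -> ψ = U -> true = U
In K3: ψ | φ = true | U = true
ψ | (ψ | φ) = true | true = true
φ -> (ψ | (ψ | φ)) = U -> true = true  [~U | true]
(φ -> (ψ | (ψ | φ))) -> ψ = true -> true = true
They differ because Bochvar's internal three-valued logic and K3 treat U differently under the binary connectives.

U; true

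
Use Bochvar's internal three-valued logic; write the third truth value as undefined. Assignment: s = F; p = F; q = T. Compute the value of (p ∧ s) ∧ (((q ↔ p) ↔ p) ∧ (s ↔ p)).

p ∧ s = F ∧ F = F
q ↔ p = T ↔ F = F
(q ↔ p) ↔ p = F ↔ F = T
s ↔ p = F ↔ F = T
((q ↔ p) ↔ p) ∧ (s ↔ p) = T ∧ T = T
(p ∧ s) ∧ (((q ↔ p) ↔ p) ∧ (s ↔ p)) = F ∧ T = F

F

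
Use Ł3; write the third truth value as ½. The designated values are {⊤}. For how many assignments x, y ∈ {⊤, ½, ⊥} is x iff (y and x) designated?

6

Of the 9 assignments, 6 give a value in {⊤}.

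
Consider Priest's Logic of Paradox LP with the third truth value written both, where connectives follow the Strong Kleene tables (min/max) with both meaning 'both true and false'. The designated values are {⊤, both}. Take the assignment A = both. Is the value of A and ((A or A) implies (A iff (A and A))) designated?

A or A = both or both = both
A and A = both and both = both
A iff (A and A) = both iff both = both
(A or A) implies (A iff (A and A)) = both implies both = both
A and ((A or A) implies (A iff (A and A))) = both and both = both
both ∈ {⊤, both}.

Yes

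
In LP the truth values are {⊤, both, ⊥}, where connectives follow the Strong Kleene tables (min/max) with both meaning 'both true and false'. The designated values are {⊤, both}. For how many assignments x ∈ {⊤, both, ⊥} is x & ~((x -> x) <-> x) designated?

x=⊤: ⊥ ·
x=both: both ✓
x=⊥: ⊥ ·

1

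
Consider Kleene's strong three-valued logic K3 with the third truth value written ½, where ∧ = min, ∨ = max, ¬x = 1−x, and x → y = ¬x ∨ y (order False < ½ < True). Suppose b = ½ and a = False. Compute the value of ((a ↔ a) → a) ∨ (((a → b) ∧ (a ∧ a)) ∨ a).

False

a ↔ a = False ↔ False = True
(a ↔ a) → a = True → False = False
a → b = False → ½ = True  [¬False ∨ ½]
a ∧ a = False ∧ False = False
(a → b) ∧ (a ∧ a) = True ∧ False = False
((a → b) ∧ (a ∧ a)) ∨ a = False ∨ False = False
((a ↔ a) → a) ∨ (((a → b) ∧ (a ∧ a)) ∨ a) = False ∨ False = False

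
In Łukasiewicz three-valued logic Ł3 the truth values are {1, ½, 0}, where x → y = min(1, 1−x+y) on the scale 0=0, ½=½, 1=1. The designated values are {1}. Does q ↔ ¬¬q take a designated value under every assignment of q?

Every assignment of q over {1, ½, 0} gives a value in {1}.
In particular, with q=½: q ↔ ¬¬q = 1.

Yes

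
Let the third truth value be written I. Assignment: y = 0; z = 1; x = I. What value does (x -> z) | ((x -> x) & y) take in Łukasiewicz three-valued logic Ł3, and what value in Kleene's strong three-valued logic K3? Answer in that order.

1; 1

In Łukasiewicz three-valued logic Ł3: x -> z = I -> 1 = 1
x -> x = I -> I = 1
(x -> x) & y = 1 & 0 = 0
(x -> z) | ((x -> x) & y) = 1 | 0 = 1
In Kleene's strong three-valued logic K3: x -> z = I -> 1 = 1  [~I | 1]
x -> x = I -> I = I
(x -> x) & y = I & 0 = 0
(x -> z) | ((x -> x) & y) = 1 | 0 = 1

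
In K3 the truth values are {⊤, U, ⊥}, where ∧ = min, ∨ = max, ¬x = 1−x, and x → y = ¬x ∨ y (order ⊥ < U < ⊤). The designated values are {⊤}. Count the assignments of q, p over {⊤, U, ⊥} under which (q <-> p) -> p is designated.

4

Designated under: (q=⊤, p=⊤); (q=⊤, p=⊥); (q=U, p=⊤); (q=⊥, p=⊤).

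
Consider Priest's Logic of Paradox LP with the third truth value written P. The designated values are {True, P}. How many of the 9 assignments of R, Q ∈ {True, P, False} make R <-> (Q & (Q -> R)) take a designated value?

Of the 9 assignments, 8 give a value in {True, P}.

8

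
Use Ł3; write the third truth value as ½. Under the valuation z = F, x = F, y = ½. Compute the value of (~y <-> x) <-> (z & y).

~y = ~½ = ½
~y <-> x = ½ <-> F = ½
z & y = F & ½ = F
(~y <-> x) <-> (z & y) = ½ <-> F = ½

½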